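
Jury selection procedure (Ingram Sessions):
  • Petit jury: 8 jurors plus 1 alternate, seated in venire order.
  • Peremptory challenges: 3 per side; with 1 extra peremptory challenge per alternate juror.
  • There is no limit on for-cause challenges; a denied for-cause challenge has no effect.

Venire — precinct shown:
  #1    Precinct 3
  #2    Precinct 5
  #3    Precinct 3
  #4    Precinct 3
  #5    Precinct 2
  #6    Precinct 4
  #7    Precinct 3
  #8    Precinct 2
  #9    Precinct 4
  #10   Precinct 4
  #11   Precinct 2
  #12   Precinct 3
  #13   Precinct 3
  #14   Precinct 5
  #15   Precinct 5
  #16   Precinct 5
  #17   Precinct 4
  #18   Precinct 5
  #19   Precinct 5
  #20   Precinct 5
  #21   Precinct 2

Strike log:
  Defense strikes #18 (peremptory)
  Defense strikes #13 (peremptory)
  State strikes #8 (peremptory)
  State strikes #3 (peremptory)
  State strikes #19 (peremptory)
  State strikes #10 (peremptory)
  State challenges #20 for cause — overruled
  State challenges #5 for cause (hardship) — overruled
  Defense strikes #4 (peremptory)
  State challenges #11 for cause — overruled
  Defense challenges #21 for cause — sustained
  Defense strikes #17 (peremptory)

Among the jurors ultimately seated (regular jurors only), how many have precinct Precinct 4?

2

Removed: #3, #4, #8, #10, #13, #17, #18, #19, #21.
Seated jurors 1–8: #1, #2, #5, #6, #7, #9, #11, #12 (alternates #14 not counted).
Of those, in Precinct 4: #6, #9 → 2.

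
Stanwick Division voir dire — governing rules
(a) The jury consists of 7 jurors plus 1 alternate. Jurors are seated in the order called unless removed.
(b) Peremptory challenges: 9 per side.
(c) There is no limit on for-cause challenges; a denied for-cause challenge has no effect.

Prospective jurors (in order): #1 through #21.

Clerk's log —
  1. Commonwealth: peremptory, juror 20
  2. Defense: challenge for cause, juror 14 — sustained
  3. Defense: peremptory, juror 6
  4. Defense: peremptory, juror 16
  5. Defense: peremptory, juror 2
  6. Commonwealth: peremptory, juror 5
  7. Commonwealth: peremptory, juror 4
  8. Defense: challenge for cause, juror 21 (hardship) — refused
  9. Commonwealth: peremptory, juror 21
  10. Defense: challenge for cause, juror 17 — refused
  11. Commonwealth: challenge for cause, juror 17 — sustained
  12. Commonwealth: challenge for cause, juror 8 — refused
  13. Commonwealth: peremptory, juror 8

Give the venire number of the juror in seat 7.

Removed: #2, #4, #5, #6, #8, #14, #16, #17, #20, #21.
Seating in order: seats 1–7 → #1, #3, #7, #9, #10, #11, #12; alternates → #13.
So seat 7 is #12.

12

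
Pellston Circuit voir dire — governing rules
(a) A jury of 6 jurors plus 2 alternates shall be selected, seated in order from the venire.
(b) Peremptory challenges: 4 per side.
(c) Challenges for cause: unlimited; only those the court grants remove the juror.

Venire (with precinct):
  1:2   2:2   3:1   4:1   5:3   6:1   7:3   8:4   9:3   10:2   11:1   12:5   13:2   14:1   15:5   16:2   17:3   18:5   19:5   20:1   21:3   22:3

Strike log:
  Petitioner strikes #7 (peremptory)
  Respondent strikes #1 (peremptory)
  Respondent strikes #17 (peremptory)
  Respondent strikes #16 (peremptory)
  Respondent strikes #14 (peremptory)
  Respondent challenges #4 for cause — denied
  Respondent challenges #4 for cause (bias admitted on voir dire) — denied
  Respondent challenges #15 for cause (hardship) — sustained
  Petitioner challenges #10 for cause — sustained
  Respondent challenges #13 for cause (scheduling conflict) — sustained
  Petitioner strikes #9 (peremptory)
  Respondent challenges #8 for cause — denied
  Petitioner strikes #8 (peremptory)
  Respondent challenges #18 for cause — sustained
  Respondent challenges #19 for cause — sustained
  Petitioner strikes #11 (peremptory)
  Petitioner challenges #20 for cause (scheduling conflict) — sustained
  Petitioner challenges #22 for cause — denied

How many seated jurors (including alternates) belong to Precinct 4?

0

Removed: #1, #7, #8, #9, #10, #11, #13, #14, #15, #16, #17, #18, #19, #20.
Seated (8 incl. alternates): #2, #3, #4, #5, #6, #12, #21, #22.
None of those are in Precinct 4 → 0.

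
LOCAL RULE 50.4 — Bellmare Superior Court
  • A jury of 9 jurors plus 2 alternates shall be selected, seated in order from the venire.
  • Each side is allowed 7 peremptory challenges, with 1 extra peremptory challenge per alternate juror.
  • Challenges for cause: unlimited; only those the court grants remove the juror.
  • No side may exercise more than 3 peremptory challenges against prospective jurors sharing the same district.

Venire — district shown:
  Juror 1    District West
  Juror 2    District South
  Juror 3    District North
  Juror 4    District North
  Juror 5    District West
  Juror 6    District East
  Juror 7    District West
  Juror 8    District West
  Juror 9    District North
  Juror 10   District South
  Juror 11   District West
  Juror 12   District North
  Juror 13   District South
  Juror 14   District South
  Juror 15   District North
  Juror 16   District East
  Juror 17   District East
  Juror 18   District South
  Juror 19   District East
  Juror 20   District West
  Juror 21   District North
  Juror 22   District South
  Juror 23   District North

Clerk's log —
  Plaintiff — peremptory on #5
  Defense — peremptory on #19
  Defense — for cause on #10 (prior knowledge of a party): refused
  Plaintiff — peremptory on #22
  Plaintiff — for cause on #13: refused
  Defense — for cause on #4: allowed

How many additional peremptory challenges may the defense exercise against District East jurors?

Defense peremptories so far: #19 — 1 of 9 used, 8 left overall.
Against District East: #19 — 1 used; per-district cap 3 leaves 2.
Binding limit: min(8, 2) = 2.

2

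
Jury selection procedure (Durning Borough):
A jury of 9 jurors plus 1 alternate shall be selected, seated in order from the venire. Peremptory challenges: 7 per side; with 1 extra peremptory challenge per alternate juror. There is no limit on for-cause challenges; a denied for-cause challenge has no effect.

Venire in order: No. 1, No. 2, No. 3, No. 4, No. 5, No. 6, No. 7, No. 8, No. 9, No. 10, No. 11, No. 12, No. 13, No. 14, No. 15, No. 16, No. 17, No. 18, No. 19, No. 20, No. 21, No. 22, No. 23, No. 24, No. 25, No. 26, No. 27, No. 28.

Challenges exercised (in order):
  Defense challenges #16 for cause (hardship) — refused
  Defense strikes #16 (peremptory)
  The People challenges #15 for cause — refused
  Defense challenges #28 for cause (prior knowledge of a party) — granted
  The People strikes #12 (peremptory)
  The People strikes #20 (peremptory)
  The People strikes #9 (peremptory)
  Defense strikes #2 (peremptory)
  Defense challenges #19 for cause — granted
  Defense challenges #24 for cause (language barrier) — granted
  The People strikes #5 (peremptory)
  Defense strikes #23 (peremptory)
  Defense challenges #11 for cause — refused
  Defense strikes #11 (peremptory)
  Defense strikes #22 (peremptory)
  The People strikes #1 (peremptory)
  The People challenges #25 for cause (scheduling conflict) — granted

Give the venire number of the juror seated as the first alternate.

17

Removed: #1, #2, #5, #9, #11, #12, #16, #19, #20, #22, #23, #24, #25, #28. (#15 stays — for-cause denied.)
Seating in order: seats 1–9 → #3, #4, #6, #7, #8, #10, #13, #14, #15; alternates → #17.
So alternate 1 is #17.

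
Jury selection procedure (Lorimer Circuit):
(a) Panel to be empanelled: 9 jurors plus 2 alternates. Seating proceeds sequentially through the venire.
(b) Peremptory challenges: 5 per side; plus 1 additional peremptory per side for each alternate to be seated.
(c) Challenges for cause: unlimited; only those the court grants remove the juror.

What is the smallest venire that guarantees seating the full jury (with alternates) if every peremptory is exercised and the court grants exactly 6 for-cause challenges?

31

Seats to fill: 9 + 2 alternates = 11.
Peremptories: 5 + 1×2 = 7 per side × 2 sides = 14.
For-cause removals: 6.
Minimum venire: 11 + 14 + 6 = 31.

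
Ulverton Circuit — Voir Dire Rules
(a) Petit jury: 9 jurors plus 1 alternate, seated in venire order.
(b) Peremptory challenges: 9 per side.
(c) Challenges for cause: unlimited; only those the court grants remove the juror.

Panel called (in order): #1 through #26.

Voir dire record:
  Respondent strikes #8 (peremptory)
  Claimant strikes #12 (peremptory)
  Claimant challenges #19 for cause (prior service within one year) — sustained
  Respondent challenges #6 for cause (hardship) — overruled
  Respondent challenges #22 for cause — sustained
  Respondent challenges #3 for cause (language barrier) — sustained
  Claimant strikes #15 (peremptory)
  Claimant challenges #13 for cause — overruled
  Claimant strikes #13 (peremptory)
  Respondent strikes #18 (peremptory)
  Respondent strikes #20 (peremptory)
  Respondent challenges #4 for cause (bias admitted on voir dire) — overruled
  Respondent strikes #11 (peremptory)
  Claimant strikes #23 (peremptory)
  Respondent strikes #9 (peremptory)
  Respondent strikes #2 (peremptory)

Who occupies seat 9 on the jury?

17

Removed: #2, #3, #8, #9, #11, #12, #13, #15, #18, #19, #20, #22, #23. (#4, #6 stay — for-cause denied.)
Filling seats in venire order through position 9: #1, #4, #5, #6, #7, #10, #14, #16, #17.
So seat 9 is #17.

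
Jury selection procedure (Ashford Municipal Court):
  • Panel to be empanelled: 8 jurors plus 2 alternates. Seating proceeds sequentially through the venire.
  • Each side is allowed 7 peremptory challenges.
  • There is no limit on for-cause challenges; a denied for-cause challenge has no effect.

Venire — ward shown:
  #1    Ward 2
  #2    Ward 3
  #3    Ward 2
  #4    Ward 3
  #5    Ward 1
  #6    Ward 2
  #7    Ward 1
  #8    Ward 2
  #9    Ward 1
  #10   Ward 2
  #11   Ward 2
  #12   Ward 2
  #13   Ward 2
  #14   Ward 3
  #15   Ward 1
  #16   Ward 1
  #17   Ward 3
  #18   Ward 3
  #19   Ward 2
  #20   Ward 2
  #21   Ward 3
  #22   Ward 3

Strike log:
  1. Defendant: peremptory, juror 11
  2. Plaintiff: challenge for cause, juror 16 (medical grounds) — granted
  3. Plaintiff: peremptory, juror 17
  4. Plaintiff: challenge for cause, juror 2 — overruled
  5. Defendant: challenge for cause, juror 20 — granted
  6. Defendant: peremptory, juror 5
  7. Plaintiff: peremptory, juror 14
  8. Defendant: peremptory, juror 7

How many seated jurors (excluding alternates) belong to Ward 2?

Removed: #5, #7, #11, #14, #16, #17, #20.
Seated jurors 1–8: #1, #2, #3, #4, #6, #8, #9, #10 (alternates #12, #13 not counted).
Of those, in Ward 2: #1, #3, #6, #8, #10 → 5.

5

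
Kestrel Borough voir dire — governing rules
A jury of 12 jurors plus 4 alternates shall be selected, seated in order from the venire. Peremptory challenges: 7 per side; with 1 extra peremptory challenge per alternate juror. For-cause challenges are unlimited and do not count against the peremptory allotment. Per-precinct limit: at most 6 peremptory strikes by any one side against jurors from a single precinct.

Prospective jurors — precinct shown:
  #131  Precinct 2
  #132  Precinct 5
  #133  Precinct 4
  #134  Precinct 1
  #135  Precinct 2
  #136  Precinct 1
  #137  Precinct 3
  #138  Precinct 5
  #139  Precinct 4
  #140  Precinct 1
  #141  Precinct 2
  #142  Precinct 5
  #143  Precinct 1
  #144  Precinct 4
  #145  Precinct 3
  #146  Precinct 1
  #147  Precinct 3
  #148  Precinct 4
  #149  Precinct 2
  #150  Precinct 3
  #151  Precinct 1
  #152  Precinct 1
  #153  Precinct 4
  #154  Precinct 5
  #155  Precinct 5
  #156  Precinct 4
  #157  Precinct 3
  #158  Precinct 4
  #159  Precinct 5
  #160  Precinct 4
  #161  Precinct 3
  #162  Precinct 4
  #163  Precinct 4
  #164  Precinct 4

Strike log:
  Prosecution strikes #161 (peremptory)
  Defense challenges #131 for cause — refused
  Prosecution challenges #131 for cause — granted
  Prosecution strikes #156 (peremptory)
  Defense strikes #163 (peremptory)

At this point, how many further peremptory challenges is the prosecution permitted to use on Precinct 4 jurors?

5

Prosecution peremptories so far: #161, #156 — 2 of 11 used, 9 left overall.
Against Precinct 4: #156 — 1 used; per-precinct cap 6 leaves 5.
Binding limit: min(9, 5) = 5.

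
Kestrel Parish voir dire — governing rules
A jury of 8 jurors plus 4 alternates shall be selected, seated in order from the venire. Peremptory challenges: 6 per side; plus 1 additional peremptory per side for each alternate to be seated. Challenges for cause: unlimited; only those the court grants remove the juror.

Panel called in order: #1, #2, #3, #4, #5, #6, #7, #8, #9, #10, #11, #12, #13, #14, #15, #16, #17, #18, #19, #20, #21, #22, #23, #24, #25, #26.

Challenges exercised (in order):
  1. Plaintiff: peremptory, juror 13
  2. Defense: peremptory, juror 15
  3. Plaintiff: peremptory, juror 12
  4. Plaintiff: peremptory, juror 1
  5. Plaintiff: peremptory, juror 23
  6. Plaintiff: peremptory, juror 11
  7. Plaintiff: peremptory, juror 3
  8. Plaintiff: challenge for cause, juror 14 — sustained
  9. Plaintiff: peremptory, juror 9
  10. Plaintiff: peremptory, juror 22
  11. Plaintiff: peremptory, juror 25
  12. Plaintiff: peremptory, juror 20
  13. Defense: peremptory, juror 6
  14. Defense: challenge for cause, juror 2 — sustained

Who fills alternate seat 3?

24

Removed: #1, #2, #3, #6, #9, #11, #12, #13, #14, #15, #20, #22, #23, #25.
Filling seats in venire order through position 11: #4, #5, #7, #8, #10, #16, #17, #18, #19, #21, #24.
So alternate 3 is #24.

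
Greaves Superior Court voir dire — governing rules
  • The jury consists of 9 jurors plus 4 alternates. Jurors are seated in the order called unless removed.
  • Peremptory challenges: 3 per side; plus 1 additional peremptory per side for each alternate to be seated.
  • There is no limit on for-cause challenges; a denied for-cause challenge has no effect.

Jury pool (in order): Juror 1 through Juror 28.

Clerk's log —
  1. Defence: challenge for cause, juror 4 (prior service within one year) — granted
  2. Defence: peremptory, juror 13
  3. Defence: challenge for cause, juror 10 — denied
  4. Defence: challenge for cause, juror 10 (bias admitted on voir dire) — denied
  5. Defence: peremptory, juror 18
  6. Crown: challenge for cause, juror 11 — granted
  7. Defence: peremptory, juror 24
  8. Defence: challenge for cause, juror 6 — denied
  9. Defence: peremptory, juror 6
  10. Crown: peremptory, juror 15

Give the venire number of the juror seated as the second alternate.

16

Removed: #4, #6, #11, #13, #15, #18, #24. (#10 stays — for-cause denied.)
Seating in order: seats 1–9 → #1, #2, #3, #5, #7, #8, #9, #10, #12; alternates → #14, #16, #17, #19.
So alternate 2 is #16.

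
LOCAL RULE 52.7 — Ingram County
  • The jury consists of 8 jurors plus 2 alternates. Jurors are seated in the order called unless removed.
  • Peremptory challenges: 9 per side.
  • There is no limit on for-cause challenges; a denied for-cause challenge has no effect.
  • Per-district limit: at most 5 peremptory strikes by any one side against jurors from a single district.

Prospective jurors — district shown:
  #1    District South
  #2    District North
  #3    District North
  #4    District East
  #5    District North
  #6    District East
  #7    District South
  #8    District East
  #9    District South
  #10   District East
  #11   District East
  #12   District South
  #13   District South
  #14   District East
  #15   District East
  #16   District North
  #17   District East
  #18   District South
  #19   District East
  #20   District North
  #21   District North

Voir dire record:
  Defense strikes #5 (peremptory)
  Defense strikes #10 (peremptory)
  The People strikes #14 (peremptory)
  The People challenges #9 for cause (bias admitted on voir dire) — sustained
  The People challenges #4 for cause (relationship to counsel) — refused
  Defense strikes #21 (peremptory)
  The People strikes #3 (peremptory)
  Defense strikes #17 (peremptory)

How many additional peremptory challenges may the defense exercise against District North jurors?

Defense peremptories so far: #5, #10, #21, #17 — 4 of 9 used, 5 left overall.
Against District North: #5, #21 — 2 used; per-district cap 5 leaves 3.
Binding limit: min(5, 3) = 3.

3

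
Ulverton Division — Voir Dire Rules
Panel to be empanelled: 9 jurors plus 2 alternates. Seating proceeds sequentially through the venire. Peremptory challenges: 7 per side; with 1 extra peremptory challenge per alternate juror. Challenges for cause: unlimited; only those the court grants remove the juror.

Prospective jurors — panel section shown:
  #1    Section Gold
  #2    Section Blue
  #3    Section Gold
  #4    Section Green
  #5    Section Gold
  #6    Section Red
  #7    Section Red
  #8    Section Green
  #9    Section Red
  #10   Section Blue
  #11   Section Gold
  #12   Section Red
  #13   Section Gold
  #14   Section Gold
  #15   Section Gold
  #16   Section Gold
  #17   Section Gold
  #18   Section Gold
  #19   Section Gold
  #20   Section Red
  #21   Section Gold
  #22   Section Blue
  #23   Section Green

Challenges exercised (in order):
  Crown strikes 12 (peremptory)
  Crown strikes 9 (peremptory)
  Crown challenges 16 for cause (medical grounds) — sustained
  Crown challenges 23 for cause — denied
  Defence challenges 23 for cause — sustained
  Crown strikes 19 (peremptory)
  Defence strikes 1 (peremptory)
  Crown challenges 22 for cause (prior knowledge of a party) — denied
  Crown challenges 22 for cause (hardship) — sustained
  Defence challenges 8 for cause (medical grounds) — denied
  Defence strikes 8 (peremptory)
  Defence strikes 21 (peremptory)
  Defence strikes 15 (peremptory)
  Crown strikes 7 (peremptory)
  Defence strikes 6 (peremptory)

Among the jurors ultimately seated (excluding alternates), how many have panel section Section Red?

0

Removed: #1, #6, #7, #8, #9, #12, #15, #16, #19, #21, #22, #23.
Seated jurors 1–9: #2, #3, #4, #5, #10, #11, #13, #14, #17 (alternates #18, #20 not counted).
None of those are in Section Red → 0.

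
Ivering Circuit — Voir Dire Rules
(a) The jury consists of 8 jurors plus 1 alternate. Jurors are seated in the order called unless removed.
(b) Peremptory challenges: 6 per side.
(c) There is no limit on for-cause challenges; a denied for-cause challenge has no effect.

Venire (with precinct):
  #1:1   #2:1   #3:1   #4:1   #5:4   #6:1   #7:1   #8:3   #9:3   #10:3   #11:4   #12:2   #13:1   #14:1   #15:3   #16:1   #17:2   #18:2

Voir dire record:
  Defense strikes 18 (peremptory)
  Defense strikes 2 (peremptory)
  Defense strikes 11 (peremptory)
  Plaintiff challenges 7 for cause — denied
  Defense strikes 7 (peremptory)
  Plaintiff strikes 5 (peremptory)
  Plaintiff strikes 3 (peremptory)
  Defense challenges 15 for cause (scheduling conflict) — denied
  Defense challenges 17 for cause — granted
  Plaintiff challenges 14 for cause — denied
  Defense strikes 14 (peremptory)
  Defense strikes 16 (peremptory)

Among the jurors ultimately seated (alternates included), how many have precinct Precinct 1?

Removed: #2, #3, #5, #7, #11, #14, #16, #17, #18.
Seated (9 incl. alternates): #1, #4, #6, #8, #9, #10, #12, #13, #15.
Of those, in Precinct 1: #1, #4, #6, #13 → 4.

4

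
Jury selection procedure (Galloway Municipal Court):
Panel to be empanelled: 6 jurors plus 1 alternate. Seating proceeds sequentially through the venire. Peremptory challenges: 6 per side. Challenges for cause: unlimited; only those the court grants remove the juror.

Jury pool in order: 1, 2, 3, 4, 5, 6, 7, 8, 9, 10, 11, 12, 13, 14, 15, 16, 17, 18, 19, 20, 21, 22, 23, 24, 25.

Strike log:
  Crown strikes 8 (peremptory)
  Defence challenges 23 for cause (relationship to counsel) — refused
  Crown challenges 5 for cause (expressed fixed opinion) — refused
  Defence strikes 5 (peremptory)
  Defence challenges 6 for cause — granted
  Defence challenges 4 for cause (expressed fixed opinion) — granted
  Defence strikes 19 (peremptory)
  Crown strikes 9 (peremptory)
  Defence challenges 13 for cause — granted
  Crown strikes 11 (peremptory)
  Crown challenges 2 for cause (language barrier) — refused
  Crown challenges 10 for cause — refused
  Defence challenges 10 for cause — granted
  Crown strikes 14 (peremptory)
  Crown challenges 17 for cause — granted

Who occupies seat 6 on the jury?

Removed: #4, #5, #6, #8, #9, #10, #11, #13, #14, #17, #19. (#2, #23 stay — for-cause denied.)
Seating in order: seats 1–6 → #1, #2, #3, #7, #12, #15; alternates → #16.
So seat 6 is #15.

15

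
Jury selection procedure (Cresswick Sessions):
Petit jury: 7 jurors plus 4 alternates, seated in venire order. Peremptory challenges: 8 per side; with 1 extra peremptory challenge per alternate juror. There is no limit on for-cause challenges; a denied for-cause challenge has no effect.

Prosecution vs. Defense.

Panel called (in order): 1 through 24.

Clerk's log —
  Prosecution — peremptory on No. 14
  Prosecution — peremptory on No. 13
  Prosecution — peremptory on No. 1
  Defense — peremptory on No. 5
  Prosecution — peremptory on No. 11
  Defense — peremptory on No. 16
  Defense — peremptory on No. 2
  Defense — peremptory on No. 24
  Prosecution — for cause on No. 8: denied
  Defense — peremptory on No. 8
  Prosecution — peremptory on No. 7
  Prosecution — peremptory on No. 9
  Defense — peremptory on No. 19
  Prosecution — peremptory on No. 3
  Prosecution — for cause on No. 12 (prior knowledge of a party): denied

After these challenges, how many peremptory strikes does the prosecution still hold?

5

Prosecution allotment: 8 base + 1 × 4 alternates = 12.
Prosecution peremptories used: #14, #13, #1, #11, #7, #9, #3 — 7 (for-cause on #8, #12 don't count).
Remaining: 12 − 7 = 5.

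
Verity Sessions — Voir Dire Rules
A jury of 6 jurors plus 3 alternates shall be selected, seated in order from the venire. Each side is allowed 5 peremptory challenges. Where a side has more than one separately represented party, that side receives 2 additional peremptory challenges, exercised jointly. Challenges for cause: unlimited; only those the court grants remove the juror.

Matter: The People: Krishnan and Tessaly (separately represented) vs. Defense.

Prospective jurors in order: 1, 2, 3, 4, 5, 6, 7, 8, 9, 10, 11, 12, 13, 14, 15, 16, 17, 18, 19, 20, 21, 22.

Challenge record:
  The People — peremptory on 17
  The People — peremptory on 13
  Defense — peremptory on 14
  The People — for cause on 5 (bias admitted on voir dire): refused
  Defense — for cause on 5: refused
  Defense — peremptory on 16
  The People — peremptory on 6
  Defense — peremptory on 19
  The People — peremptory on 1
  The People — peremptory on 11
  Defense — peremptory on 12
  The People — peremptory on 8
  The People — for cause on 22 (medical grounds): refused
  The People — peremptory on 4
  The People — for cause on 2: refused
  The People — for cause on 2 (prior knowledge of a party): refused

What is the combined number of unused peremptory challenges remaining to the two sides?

1

The People allotment: 5 base + 2 multi-party = 7. Defense allotment: 5.
The People peremptories used: #17, #13, #6, #1, #11, #8, #4 — 7 (for-cause on #5, #22, #2, #2 don't count).
Defense peremptories used: #14, #16, #19, #12 — 4 (the for-cause on #5 doesn't count).
Remaining: (7 − 7) + (5 − 4) = 1.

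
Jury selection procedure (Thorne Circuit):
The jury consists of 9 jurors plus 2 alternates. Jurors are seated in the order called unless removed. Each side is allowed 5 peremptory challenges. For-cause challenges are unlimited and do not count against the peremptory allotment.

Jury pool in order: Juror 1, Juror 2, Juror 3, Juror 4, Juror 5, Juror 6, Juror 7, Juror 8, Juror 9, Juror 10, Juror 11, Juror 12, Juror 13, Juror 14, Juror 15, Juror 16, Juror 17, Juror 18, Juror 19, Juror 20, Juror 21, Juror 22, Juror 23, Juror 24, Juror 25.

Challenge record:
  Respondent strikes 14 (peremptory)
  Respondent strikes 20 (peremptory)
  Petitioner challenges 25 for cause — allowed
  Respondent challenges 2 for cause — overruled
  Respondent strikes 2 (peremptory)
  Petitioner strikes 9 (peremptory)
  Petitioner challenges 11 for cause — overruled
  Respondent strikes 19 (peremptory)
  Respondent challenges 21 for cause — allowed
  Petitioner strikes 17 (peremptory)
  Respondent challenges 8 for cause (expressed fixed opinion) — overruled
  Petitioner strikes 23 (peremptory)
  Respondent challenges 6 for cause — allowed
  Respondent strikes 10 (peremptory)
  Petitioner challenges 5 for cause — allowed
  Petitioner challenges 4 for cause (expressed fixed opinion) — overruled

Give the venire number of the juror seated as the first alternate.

Removed: #2, #5, #6, #9, #10, #14, #17, #19, #20, #21, #23, #25. (#4, #8, #11 stay — for-cause denied.)
Seating in order: seats 1–9 → #1, #3, #4, #7, #8, #11, #12, #13, #15; alternates → #16, #18.
So alternate 1 is #16.

16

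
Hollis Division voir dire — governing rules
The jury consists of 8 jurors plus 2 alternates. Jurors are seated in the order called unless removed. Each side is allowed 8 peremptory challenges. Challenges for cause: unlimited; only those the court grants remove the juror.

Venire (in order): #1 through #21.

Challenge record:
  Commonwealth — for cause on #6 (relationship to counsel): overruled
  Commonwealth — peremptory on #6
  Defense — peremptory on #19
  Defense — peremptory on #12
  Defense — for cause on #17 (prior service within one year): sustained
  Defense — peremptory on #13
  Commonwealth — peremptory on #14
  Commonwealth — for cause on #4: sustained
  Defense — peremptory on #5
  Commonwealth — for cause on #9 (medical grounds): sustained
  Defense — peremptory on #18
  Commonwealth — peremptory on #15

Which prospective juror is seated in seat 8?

Removed: #4, #5, #6, #9, #12, #13, #14, #15, #17, #18, #19.
Seating in order: seats 1–8 → #1, #2, #3, #7, #8, #10, #11, #16; alternates → #20, #21.
So seat 8 is #16.

16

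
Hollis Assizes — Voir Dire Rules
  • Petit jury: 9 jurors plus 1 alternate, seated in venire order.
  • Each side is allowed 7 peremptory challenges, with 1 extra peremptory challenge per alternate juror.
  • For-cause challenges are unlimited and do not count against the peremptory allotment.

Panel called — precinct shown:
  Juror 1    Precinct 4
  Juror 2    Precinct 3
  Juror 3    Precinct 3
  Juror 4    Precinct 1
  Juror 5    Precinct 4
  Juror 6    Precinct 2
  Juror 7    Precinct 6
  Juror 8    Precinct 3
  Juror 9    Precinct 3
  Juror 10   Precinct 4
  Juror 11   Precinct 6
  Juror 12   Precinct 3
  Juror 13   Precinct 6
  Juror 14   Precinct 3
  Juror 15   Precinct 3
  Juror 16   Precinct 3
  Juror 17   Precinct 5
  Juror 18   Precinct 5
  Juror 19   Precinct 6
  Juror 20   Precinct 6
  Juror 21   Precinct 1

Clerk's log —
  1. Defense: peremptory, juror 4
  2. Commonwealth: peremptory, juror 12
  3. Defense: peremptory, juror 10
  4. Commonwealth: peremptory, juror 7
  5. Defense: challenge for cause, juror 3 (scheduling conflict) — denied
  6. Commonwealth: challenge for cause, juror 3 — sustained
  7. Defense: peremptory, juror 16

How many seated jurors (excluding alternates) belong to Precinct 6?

Removed: #3, #4, #7, #10, #12, #16.
Seated jurors 1–9: #1, #2, #5, #6, #8, #9, #11, #13, #14 (alternates #15 not counted).
Of those, in Precinct 6: #11, #13 → 2.

2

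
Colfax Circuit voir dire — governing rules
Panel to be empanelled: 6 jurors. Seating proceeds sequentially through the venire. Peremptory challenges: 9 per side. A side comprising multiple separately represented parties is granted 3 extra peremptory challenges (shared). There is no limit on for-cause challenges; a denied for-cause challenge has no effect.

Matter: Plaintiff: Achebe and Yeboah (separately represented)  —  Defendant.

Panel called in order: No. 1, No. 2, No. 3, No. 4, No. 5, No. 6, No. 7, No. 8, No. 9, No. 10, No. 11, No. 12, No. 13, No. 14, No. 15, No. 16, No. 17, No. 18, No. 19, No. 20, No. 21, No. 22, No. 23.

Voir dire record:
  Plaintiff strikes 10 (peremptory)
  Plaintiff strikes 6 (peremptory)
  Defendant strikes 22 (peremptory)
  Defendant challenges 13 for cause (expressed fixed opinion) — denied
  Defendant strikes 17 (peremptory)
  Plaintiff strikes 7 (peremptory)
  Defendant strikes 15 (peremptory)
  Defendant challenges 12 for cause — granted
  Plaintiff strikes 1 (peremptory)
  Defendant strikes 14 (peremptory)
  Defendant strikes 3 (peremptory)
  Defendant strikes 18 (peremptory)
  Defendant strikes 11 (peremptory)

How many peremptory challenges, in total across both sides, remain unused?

10

Plaintiff allotment: 9 base + 3 multi-party = 12. Defendant allotment: 9.
Plaintiff peremptories used: #10, #6, #7, #1 — 4.
Defendant peremptories used: #22, #17, #15, #14, #3, #18, #11 — 7 (for-cause on #13, #12 don't count).
Remaining: (12 − 4) + (9 − 7) = 10.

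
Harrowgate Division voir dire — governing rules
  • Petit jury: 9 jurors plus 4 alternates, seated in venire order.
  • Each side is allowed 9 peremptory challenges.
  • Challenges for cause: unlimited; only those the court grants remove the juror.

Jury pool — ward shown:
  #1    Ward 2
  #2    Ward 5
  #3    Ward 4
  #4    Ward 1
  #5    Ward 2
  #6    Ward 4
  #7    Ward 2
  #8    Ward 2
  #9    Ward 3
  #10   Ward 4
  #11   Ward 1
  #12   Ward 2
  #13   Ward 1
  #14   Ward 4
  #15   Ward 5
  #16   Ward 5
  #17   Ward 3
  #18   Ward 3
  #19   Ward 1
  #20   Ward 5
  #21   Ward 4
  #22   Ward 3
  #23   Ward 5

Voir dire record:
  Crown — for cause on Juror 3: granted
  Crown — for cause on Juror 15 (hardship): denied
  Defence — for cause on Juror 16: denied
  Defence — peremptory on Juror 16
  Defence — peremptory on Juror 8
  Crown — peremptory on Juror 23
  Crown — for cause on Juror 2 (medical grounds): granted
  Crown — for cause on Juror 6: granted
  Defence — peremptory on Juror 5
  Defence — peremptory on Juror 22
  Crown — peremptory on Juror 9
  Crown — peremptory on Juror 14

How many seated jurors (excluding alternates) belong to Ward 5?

1

Removed: #2, #3, #5, #6, #8, #9, #14, #16, #22, #23.
Seated jurors 1–9: #1, #4, #7, #10, #11, #12, #13, #15, #17 (alternates #18, #19, #20, #21 not counted).
Of those, in Ward 5: #15 → 1.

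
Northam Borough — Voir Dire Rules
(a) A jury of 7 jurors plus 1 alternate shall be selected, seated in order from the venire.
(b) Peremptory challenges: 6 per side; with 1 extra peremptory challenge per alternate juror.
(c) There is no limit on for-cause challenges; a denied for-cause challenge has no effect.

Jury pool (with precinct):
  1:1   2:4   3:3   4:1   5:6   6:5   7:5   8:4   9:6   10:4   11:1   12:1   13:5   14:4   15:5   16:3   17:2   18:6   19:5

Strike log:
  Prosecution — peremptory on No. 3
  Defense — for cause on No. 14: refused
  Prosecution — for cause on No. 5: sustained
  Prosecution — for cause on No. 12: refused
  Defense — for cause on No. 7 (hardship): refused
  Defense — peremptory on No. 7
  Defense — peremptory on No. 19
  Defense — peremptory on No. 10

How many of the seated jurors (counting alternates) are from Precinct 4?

Removed: #3, #5, #7, #10, #19.
Seated (8 incl. alternates): #1, #2, #4, #6, #8, #9, #11, #12.
Of those, in Precinct 4: #2, #8 → 2.

2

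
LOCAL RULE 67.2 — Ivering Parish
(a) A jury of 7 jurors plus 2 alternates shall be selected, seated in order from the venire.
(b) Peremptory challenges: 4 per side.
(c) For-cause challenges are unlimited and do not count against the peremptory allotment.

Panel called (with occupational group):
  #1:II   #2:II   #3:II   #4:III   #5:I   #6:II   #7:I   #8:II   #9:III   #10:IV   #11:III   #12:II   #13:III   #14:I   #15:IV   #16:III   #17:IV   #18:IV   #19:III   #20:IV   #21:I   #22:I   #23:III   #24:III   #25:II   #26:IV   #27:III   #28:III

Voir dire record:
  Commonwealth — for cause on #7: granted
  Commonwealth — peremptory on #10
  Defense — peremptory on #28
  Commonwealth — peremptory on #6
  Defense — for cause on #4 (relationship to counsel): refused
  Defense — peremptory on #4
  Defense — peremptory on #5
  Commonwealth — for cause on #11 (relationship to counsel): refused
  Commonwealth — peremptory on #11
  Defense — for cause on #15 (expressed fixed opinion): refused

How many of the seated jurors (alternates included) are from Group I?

Removed: #4, #5, #6, #7, #10, #11, #28.
Seated (9 incl. alternates): #1, #2, #3, #8, #9, #12, #13, #14, #15.
Of those, in Group I: #14 → 1.

1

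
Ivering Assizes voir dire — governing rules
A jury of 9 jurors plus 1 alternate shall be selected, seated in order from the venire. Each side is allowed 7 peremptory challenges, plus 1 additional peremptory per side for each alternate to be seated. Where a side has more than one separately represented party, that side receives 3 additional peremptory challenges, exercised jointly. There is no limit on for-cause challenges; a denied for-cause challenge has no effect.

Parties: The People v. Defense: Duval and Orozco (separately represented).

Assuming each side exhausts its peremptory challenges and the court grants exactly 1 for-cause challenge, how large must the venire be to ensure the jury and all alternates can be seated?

30

Seats to fill: 9 + 1 alternates = 10.
Peremptories — The People: 7 + 1×1 = 8; Defense: 7 + 1×1 + 3 = 11; total 19.
For-cause removals: 1.
Minimum venire: 10 + 19 + 1 = 30.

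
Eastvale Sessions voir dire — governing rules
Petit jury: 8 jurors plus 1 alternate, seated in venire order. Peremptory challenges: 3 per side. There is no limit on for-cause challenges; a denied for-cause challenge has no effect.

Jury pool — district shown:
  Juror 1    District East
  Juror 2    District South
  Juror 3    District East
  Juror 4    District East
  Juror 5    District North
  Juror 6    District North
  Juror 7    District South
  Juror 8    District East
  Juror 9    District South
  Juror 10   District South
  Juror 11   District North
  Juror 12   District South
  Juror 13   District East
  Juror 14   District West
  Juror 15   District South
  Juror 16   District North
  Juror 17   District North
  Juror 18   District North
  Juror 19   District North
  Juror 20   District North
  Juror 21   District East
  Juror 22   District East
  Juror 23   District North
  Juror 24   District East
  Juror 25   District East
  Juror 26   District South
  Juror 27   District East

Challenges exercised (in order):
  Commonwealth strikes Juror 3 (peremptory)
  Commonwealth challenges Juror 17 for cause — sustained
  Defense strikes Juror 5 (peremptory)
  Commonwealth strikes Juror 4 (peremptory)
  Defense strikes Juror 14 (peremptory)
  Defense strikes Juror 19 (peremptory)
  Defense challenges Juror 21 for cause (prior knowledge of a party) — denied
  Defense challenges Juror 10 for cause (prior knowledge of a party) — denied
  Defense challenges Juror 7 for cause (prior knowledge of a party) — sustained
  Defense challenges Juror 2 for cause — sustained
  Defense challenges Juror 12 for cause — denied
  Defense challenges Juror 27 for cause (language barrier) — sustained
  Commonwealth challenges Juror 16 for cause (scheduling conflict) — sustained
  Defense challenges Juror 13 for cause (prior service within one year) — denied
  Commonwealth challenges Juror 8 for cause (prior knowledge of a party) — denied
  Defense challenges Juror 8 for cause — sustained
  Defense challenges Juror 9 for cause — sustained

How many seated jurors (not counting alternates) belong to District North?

3

Removed: #2, #3, #4, #5, #7, #8, #9, #14, #16, #17, #19, #27.
Seated jurors 1–8: #1, #6, #10, #11, #12, #13, #15, #18 (alternates #20 not counted).
Of those, in District North: #6, #11, #18 → 3.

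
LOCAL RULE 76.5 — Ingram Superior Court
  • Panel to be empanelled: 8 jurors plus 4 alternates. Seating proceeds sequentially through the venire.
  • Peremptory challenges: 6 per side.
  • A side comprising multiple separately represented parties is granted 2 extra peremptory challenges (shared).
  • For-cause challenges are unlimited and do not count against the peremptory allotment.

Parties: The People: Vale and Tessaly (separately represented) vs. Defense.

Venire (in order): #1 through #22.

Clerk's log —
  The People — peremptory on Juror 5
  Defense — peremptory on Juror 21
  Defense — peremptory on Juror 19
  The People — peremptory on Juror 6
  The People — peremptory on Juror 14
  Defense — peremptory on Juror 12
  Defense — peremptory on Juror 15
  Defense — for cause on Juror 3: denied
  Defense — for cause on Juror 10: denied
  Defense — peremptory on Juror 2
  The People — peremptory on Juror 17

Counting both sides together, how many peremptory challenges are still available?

The People allotment: 6 base + 2 multi-party = 8. Defense allotment: 6.
The People peremptories used: #5, #6, #14, #17 — 4.
Defense peremptories used: #21, #19, #12, #15, #2 — 5 (for-cause on #3, #10 don't count).
Remaining: (8 − 4) + (6 − 5) = 5.

5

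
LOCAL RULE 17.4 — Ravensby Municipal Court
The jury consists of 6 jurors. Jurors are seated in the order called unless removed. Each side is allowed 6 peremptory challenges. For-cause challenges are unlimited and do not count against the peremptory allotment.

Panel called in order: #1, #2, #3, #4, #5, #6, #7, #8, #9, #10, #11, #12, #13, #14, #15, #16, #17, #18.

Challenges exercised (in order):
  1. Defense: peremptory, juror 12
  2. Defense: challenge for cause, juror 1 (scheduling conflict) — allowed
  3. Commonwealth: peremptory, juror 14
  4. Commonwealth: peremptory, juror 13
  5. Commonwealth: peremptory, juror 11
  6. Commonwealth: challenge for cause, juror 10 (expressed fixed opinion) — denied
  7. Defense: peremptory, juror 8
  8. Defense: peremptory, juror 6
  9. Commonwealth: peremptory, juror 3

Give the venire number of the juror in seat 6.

10

Removed: #1, #3, #6, #8, #11, #12, #13, #14. (#10 stays — for-cause denied.)
Seating in order: seats 1–6 → #2, #4, #5, #7, #9, #10.
So seat 6 is #10.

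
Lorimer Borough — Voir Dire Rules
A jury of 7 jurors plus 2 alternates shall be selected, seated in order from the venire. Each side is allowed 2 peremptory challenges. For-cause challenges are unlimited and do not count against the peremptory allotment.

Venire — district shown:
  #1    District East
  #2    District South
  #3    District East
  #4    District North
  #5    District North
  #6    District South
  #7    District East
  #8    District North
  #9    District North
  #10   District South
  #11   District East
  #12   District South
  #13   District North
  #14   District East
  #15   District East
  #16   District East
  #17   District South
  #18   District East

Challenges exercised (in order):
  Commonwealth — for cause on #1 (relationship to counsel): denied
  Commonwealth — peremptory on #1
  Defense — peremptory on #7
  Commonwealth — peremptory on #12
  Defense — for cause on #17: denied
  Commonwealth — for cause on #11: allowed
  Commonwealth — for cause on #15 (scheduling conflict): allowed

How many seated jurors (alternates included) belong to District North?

Removed: #1, #7, #11, #12, #15.
Seated (9 incl. alternates): #2, #3, #4, #5, #6, #8, #9, #10, #13.
Of those, in District North: #4, #5, #8, #9, #13 → 5.

5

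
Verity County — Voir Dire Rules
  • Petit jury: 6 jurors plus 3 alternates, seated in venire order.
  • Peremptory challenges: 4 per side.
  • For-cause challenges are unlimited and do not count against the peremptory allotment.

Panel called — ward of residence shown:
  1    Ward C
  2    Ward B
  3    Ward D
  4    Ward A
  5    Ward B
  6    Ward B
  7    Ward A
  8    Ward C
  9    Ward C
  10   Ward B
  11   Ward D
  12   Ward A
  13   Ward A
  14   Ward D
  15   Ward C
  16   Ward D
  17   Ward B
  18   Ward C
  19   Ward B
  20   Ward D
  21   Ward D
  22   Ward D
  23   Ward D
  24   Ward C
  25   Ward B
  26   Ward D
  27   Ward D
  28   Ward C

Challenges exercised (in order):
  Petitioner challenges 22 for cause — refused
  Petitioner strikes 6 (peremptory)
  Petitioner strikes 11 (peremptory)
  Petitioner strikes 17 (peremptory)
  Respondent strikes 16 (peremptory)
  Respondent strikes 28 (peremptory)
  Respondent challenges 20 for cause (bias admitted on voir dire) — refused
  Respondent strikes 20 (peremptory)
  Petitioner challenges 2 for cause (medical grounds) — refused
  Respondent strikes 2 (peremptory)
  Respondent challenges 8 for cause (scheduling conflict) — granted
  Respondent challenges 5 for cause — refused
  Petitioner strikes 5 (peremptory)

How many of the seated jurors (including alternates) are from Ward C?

2

Removed: #2, #5, #6, #8, #11, #16, #17, #20, #28.
Seated (9 incl. alternates): #1, #3, #4, #7, #9, #10, #12, #13, #14.
Of those, in Ward C: #1, #9 → 2.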